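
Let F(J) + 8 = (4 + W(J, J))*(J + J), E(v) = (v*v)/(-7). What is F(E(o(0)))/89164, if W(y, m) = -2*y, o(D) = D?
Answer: -2/22291 ≈ -8.9722e-5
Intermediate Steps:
E(v) = -v²/7 (E(v) = v²*(-⅐) = -v²/7)
F(J) = -8 + 2*J*(4 - 2*J) (F(J) = -8 + (4 - 2*J)*(J + J) = -8 + (4 - 2*J)*(2*J) = -8 + 2*J*(4 - 2*J))
F(E(o(0)))/89164 = (-8 - 4*(-⅐*0²)² + 8*(-⅐*0²))/89164 = (-8 - 4*(-⅐*0)² + 8*(-⅐*0))*(1/89164) = (-8 - 4*0² + 8*0)*(1/89164) = (-8 - 4*0 + 0)*(1/89164) = (-8 + 0 + 0)*(1/89164) = -8*1/89164 = -2/22291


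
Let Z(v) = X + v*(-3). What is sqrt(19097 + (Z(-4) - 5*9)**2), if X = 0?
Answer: sqrt(20186) ≈ 142.08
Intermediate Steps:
Z(v) = -3*v (Z(v) = 0 + v*(-3) = 0 - 3*v = -3*v)
sqrt(19097 + (Z(-4) - 5*9)**2) = sqrt(19097 + (-3*(-4) - 5*9)**2) = sqrt(19097 + (12 - 45)**2) = sqrt(19097 + (-33)**2) = sqrt(19097 + 1089) = sqrt(20186)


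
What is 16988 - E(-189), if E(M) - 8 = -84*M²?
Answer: 3017544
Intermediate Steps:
E(M) = 8 - 84*M²
16988 - E(-189) = 16988 - (8 - 84*(-189)²) = 16988 - (8 - 84*35721) = 16988 - (8 - 3000564) = 16988 - 1*(-3000556) = 16988 + 3000556 = 3017544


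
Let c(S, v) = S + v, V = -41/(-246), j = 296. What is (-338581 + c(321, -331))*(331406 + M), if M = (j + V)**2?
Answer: -5108777821895/36 ≈ -1.4191e+11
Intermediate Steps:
V = 1/6 (V = -41*(-1/246) = 1/6 ≈ 0.16667)
M = 3157729/36 (M = (296 + 1/6)**2 = (1777/6)**2 = 3157729/36 ≈ 87715.)
(-338581 + c(321, -331))*(331406 + M) = (-338581 + (321 - 331))*(331406 + 3157729/36) = (-338581 - 10)*(15088345/36) = -338591*15088345/36 = -5108777821895/36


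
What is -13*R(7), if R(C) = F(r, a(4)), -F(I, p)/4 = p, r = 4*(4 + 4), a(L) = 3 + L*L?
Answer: 988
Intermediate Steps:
a(L) = 3 + L**2
r = 32 (r = 4*8 = 32)
F(I, p) = -4*p
R(C) = -76 (R(C) = -4*(3 + 4**2) = -4*(3 + 16) = -4*19 = -76)
-13*R(7) = -13*(-76) = 988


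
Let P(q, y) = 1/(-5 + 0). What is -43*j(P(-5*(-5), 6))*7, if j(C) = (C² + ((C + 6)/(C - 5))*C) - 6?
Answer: 1122429/650 ≈ 1726.8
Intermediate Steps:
P(q, y) = -⅕ (P(q, y) = 1/(-5) = -⅕)
j(C) = -6 + C² + C*(6 + C)/(-5 + C) (j(C) = (C² + ((6 + C)/(-5 + C))*C) - 6 = (C² + C*(6 + C)/(-5 + C)) - 6 = -6 + C² + C*(6 + C)/(-5 + C))
-43*j(P(-5*(-5), 6))*7 = -43*(30 + (-⅕)³ - 4*(-⅕)²)/(-5 - ⅕)*7 = -43*(30 - 1/125 - 4*1/25)/(-26/5)*7 = -(-215)*(30 - 1/125 - 4/25)/26*7 = -(-215)*3729/(26*125)*7 = -43*(-3729/650)*7 = (160347/650)*7 = 1122429/650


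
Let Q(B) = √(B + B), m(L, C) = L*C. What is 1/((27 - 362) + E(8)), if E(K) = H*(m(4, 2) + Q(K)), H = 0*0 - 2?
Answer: -1/359 ≈ -0.0027855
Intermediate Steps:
H = -2 (H = 0 - 2 = -2)
m(L, C) = C*L
Q(B) = √2*√B (Q(B) = √(2*B) = √2*√B)
E(K) = -16 - 2*√2*√K (E(K) = -2*(2*4 + √2*√K) = -2*(8 + √2*√K) = -16 - 2*√2*√K)
1/((27 - 362) + E(8)) = 1/((27 - 362) + (-16 - 2*√2*√8)) = 1/(-335 + (-16 - 2*√2*2*√2)) = 1/(-335 + (-16 - 8)) = 1/(-335 - 24) = 1/(-359) = -1/359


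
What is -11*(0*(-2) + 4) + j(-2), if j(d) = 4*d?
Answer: -52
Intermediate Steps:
-11*(0*(-2) + 4) + j(-2) = -11*(0*(-2) + 4) + 4*(-2) = -11*(0 + 4) - 8 = -11*4 - 8 = -44 - 8 = -52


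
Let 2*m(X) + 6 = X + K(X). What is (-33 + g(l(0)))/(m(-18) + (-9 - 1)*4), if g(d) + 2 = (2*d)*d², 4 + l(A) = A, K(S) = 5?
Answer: 326/99 ≈ 3.2929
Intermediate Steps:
l(A) = -4 + A
m(X) = -½ + X/2 (m(X) = -3 + (X + 5)/2 = -3 + (5 + X)/2 = -3 + (5/2 + X/2) = -½ + X/2)
g(d) = -2 + 2*d³ (g(d) = -2 + (2*d)*d² = -2 + 2*d³)
(-33 + g(l(0)))/(m(-18) + (-9 - 1)*4) = (-33 + (-2 + 2*(-4 + 0)³))/((-½ + (½)*(-18)) + (-9 - 1)*4) = (-33 + (-2 + 2*(-4)³))/((-½ - 9) - 10*4) = (-33 + (-2 + 2*(-64)))/(-19/2 - 40) = (-33 + (-2 - 128))/(-99/2) = (-33 - 130)*(-2/99) = -163*(-2/99) = 326/99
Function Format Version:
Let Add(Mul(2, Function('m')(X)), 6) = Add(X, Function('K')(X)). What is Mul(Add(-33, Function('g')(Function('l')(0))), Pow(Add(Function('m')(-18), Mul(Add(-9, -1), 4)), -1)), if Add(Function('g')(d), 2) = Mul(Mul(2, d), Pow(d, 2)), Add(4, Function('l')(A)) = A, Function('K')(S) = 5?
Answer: Rational(326, 99) ≈ 3.2929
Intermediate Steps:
Function('l')(A) = Add(-4, A)
Function('m')(X) = Add(Rational(-1, 2), Mul(Rational(1, 2), X)) (Function('m')(X) = Add(-3, Mul(Rational(1, 2), Add(X, 5))) = Add(-3, Mul(Rational(1, 2), Add(5, X))) = Add(-3, Add(Rational(5, 2), Mul(Rational(1, 2), X))) = Add(Rational(-1, 2), Mul(Rational(1, 2), X)))
Function('g')(d) = Add(-2, Mul(2, Pow(d, 3))) (Function('g')(d) = Add(-2, Mul(Mul(2, d), Pow(d, 2))) = Add(-2, Mul(2, Pow(d, 3))))
Mul(Add(-33, Function('g')(Function('l')(0))), Pow(Add(Function('m')(-18), Mul(Add(-9, -1), 4)), -1)) = Mul(Add(-33, Add(-2, Mul(2, Pow(Add(-4, 0), 3)))), Pow(Add(Add(Rational(-1, 2), Mul(Rational(1, 2), -18)), Mul(Add(-9, -1), 4)), -1)) = Mul(Add(-33, Add(-2, Mul(2, Pow(-4, 3)))), Pow(Add(Add(Rational(-1, 2), -9), Mul(-10, 4)), -1)) = Mul(Add(-33, Add(-2, Mul(2, -64))), Pow(Add(Rational(-19, 2), -40), -1)) = Mul(Add(-33, Add(-2, -128)), Pow(Rational(-99, 2), -1)) = Mul(Add(-33, -130), Rational(-2, 99)) = Mul(-163, Rational(-2, 99)) = Rational(326, 99)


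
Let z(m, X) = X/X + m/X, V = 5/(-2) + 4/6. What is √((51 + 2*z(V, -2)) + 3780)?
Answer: √138054/6 ≈ 61.926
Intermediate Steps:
V = -11/6 (V = 5*(-½) + 4*(⅙) = -5/2 + ⅔ = -11/6 ≈ -1.8333)
z(m, X) = 1 + m/X
√((51 + 2*z(V, -2)) + 3780) = √((51 + 2*((-2 - 11/6)/(-2))) + 3780) = √((51 + 2*(-½*(-23/6))) + 3780) = √((51 + 2*(23/12)) + 3780) = √((51 + 23/6) + 3780) = √(329/6 + 3780) = √(23009/6) = √138054/6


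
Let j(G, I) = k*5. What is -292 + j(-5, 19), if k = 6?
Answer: -262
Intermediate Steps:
j(G, I) = 30 (j(G, I) = 6*5 = 30)
-292 + j(-5, 19) = -292 + 30 = -262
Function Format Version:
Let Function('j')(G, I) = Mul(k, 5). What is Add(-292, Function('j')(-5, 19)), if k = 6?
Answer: -262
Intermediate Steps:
Function('j')(G, I) = 30 (Function('j')(G, I) = Mul(6, 5) = 30)
Add(-292, Function('j')(-5, 19)) = Add(-292, 30) = -262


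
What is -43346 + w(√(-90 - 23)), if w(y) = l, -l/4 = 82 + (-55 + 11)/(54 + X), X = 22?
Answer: -829762/19 ≈ -43672.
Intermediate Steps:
l = -6188/19 (l = -4*(82 + (-55 + 11)/(54 + 22)) = -4*(82 - 44/76) = -4*(82 - 44*1/76) = -4*(82 - 11/19) = -4*1547/19 = -6188/19 ≈ -325.68)
w(y) = -6188/19
-43346 + w(√(-90 - 23)) = -43346 - 6188/19 = -829762/19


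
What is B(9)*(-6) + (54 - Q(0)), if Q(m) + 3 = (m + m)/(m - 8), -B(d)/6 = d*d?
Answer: 2973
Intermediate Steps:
B(d) = -6*d² (B(d) = -6*d*d = -6*d²)
Q(m) = -3 + 2*m/(-8 + m) (Q(m) = -3 + (m + m)/(m - 8) = -3 + (2*m)/(-8 + m) = -3 + 2*m/(-8 + m))
B(9)*(-6) + (54 - Q(0)) = -6*9²*(-6) + (54 - (24 - 1*0)/(-8 + 0)) = -6*81*(-6) + (54 - (24 + 0)/(-8)) = -486*(-6) + (54 - (-1)*24/8) = 2916 + (54 - 1*(-3)) = 2916 + (54 + 3) = 2916 + 57 = 2973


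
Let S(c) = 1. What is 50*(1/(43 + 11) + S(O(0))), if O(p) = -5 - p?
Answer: 1375/27 ≈ 50.926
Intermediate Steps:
50*(1/(43 + 11) + S(O(0))) = 50*(1/(43 + 11) + 1) = 50*(1/54 + 1) = 50*(55/54) = 1375/27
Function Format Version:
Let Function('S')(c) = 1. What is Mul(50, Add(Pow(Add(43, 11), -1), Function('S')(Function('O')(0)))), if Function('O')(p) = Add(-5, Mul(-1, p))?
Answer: Rational(1375, 27) ≈ 50.926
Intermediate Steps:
Mul(50, Add(Pow(Add(43, 11), -1), Function('S')(Function('O')(0)))) = Mul(50, Add(Pow(Add(43, 11), -1), 1)) = Mul(50, Add(Pow(54, -1), 1)) = Mul(50, Add(Rational(1, 54), 1)) = Mul(50, Rational(55, 54)) = Rational(1375, 27)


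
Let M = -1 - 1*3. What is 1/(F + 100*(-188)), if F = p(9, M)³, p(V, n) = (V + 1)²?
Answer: 1/981200 ≈ 1.0192e-6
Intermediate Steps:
M = -4 (M = -1 - 3 = -4)
p(V, n) = (1 + V)²
F = 1000000 (F = ((1 + 9)²)³ = (10²)³ = 100³ = 1000000)
1/(F + 100*(-188)) = 1/(1000000 + 100*(-188)) = 1/(1000000 - 18800) = 1/981200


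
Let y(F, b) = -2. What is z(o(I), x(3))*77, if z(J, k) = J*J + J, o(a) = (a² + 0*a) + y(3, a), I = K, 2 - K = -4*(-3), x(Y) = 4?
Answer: 747054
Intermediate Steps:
K = -10 (K = 2 - (-4)*(-3) = 2 - 1*12 = 2 - 12 = -10)
I = -10
o(a) = -2 + a² (o(a) = (a² + 0*a) - 2 = (a² + 0) - 2 = a² - 2 = -2 + a²)
z(J, k) = J + J² (z(J, k) = J² + J = J + J²)
z(o(I), x(3))*77 = ((-2 + (-10)²)*(1 + (-2 + (-10)²)))*77 = ((-2 + 100)*(1 + (-2 + 100)))*77 = (98*(1 + 98))*77 = (98*99)*77 = 9702*77 = 747054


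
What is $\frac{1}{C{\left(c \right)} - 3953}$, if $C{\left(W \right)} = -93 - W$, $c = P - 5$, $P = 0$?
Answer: $- \frac{1}{4041} \approx -0.00024746$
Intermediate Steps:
$c = -5$ ($c = 0 - 5 = -5$)
$\frac{1}{C{\left(c \right)} - 3953} = \frac{1}{\left(-93 - -5\right) - 3953} = \frac{1}{\left(-93 + 5\right) - 3953} = \frac{1}{-88 - 3953} = \frac{1}{-4041} = - \frac{1}{4041}$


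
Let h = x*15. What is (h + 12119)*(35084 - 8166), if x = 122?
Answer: 375479182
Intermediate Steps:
h = 1830 (h = 122*15 = 1830)
(h + 12119)*(35084 - 8166) = (1830 + 12119)*(35084 - 8166) = 13949*26918 = 375479182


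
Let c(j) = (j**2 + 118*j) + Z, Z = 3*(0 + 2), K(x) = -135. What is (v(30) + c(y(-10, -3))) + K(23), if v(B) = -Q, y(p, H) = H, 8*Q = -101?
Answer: -3691/8 ≈ -461.38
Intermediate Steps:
Q = -101/8 (Q = (1/8)*(-101) = -101/8 ≈ -12.625)
v(B) = 101/8 (v(B) = -1*(-101/8) = 101/8)
Z = 6 (Z = 3*2 = 6)
c(j) = 6 + j**2 + 118*j (c(j) = (j**2 + 118*j) + 6 = 6 + j**2 + 118*j)
(v(30) + c(y(-10, -3))) + K(23) = (101/8 + (6 + (-3)**2 + 118*(-3))) - 135 = (101/8 + (6 + 9 - 354)) - 135 = (101/8 - 339) - 135 = -2611/8 - 135 = -3691/8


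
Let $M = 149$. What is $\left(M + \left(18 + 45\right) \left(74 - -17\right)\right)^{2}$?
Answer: $34597924$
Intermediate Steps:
$\left(M + \left(18 + 45\right) \left(74 - -17\right)\right)^{2} = \left(149 + \left(18 + 45\right) \left(74 - -17\right)\right)^{2} = \left(149 + 63 \left(74 + \left(-7 + 24\right)\right)\right)^{2} = \left(149 + 63 \left(74 + 17\right)\right)^{2} = \left(149 + 63 \cdot 91\right)^{2} = \left(149 + 5733\right)^{2} = 5882^{2} = 34597924$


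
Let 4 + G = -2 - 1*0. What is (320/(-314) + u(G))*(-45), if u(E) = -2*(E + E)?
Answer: -162360/157 ≈ -1034.1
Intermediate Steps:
G = -6 (G = -4 + (-2 - 1*0) = -4 + (-2 + 0) = -4 - 2 = -6)
u(E) = -4*E
(320/(-314) + u(G))*(-45) = (320/(-314) - 4*(-6))*(-45) = (320*(-1/314) + 24)*(-45) = (-160/157 + 24)*(-45) = (3608/157)*(-45) = -162360/157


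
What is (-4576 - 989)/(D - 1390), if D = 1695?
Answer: -1113/61 ≈ -18.246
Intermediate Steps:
(-4576 - 989)/(D - 1390) = (-4576 - 989)/(1695 - 1390) = -5565/305 = -5565*1/305 = -1113/61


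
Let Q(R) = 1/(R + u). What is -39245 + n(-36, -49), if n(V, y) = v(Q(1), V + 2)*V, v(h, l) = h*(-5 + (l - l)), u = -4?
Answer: -39305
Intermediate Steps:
Q(R) = 1/(-4 + R) (Q(R) = 1/(R - 4) = 1/(-4 + R))
v(h, l) = -5*h (v(h, l) = h*(-5 + 0) = h*(-5) = -5*h)
n(V, y) = 5*V/3 (n(V, y) = (-5/(-4 + 1))*V = (-5/(-3))*V = (-5*(-⅓))*V = 5*V/3)
-39245 + n(-36, -49) = -39245 + (5/3)*(-36) = -39245 - 60 = -39305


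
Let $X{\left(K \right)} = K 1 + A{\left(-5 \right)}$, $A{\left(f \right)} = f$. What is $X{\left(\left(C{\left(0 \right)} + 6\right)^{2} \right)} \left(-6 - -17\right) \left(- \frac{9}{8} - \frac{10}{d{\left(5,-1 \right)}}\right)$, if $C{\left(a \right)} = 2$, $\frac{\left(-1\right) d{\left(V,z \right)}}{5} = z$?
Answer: $- \frac{16225}{8} \approx -2028.1$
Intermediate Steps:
$d{\left(V,z \right)} = - 5 z$
$X{\left(K \right)} = -5 + K$ ($X{\left(K \right)} = K 1 - 5 = K - 5 = -5 + K$)
$X{\left(\left(C{\left(0 \right)} + 6\right)^{2} \right)} \left(-6 - -17\right) \left(- \frac{9}{8} - \frac{10}{d{\left(5,-1 \right)}}\right) = \left(-5 + \left(2 + 6\right)^{2}\right) \left(-6 - -17\right) \left(- \frac{9}{8} - \frac{10}{\left(-5\right) \left(-1\right)}\right) = \left(-5 + 8^{2}\right) \left(-6 + 17\right) \left(\left(-9\right) \frac{1}{8} - \frac{10}{5}\right) = \left(-5 + 64\right) 11 \left(- \frac{9}{8} - 2\right) = 59 \cdot 11 \left(- \frac{9}{8} - 2\right) = 649 \left(- \frac{25}{8}\right) = - \frac{16225}{8}$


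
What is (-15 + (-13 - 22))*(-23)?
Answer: 1150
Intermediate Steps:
(-15 + (-13 - 22))*(-23) = (-15 - 35)*(-23) = -50*(-23) = 1150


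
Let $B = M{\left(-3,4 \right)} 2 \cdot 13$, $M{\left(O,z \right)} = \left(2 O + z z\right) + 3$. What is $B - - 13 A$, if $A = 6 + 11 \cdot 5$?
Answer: $1131$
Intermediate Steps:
$A = 61$ ($A = 6 + 55 = 61$)
$M{\left(O,z \right)} = 3 + z^{2} + 2 O$ ($M{\left(O,z \right)} = \left(2 O + z^{2}\right) + 3 = \left(z^{2} + 2 O\right) + 3 = 3 + z^{2} + 2 O$)
$B = 338$ ($B = \left(3 + 4^{2} + 2 \left(-3\right)\right) 2 \cdot 13 = \left(3 + 16 - 6\right) 2 \cdot 13 = 13 \cdot 2 \cdot 13 = 26 \cdot 13 = 338$)
$B - - 13 A = 338 - \left(-13\right) 61 = 338 - -793 = 338 + 793 = 1131$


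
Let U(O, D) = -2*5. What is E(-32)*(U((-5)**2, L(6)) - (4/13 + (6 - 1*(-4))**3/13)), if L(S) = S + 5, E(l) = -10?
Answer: 11340/13 ≈ 872.31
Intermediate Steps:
L(S) = 5 + S
U(O, D) = -10
E(-32)*(U((-5)**2, L(6)) - (4/13 + (6 - 1*(-4))**3/13)) = -10*(-10 - (4/13 + (6 - 1*(-4))**3/13)) = -10*(-10 - (4*(1/13) + (6 + 4)**3*(1/13))) = -10*(-10 - (4/13 + 10**3*(1/13))) = -10*(-10 - (4/13 + 1000*(1/13))) = -10*(-10 - (4/13 + 1000/13)) = -10*(-10 - 1*1004/13) = -10*(-10 - 1004/13) = -10*(-1134/13) = 11340/13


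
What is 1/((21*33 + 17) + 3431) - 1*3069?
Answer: -12708728/4141 ≈ -3069.0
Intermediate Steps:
1/((21*33 + 17) + 3431) - 1*3069 = 1/((693 + 17) + 3431) - 3069 = 1/(710 + 3431) - 3069 = 1/4141 - 3069 = -12708728/4141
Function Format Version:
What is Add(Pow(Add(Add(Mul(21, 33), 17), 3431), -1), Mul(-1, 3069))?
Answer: Rational(-12708728, 4141) ≈ -3069.0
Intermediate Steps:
Add(Pow(Add(Add(Mul(21, 33), 17), 3431), -1), Mul(-1, 3069)) = Add(Pow(Add(Add(693, 17), 3431), -1), -3069) = Add(Pow(Add(710, 3431), -1), -3069) = Add(Pow(4141, -1), -3069) = Add(Rational(1, 4141), -3069) = Rational(-12708728, 4141)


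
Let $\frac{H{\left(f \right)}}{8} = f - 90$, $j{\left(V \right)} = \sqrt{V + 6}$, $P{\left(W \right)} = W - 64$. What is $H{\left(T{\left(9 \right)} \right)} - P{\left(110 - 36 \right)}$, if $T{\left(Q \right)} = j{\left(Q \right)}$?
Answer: $-730 + 8 \sqrt{15} \approx -699.02$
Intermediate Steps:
$P{\left(W \right)} = -64 + W$ ($P{\left(W \right)} = W - 64 = -64 + W$)
$j{\left(V \right)} = \sqrt{6 + V}$
$T{\left(Q \right)} = \sqrt{6 + Q}$
$H{\left(f \right)} = -720 + 8 f$ ($H{\left(f \right)} = 8 \left(f - 90\right) = 8 \left(-90 + f\right) = -720 + 8 f$)
$H{\left(T{\left(9 \right)} \right)} - P{\left(110 - 36 \right)} = \left(-720 + 8 \sqrt{6 + 9}\right) - \left(-64 + \left(110 - 36\right)\right) = \left(-720 + 8 \sqrt{15}\right) - \left(-64 + \left(110 - 36\right)\right) = \left(-720 + 8 \sqrt{15}\right) - \left(-64 + 74\right) = \left(-720 + 8 \sqrt{15}\right) - 10 = -730 + 8 \sqrt{15}$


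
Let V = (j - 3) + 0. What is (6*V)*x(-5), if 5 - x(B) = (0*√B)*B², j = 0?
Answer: -90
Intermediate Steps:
V = -3 (V = (0 - 3) + 0 = -3 + 0 = -3)
x(B) = 5 (x(B) = 5 - 0*√B*B² = 5 - 0*B² = 5 - 1*0 = 5 + 0 = 5)
(6*V)*x(-5) = (6*(-3))*5 = -18*5 = -90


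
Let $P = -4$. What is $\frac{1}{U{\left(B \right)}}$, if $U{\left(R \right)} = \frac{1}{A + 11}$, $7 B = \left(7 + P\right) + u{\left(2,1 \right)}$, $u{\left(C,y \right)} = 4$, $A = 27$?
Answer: $38$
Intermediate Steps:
$B = 1$ ($B = \frac{\left(7 - 4\right) + 4}{7} = \frac{3 + 4}{7} = \frac{1}{7} \cdot 7 = 1$)
$U{\left(R \right)} = \frac{1}{38}$ ($U{\left(R \right)} = \frac{1}{27 + 11} = \frac{1}{38}$)
$\frac{1}{U{\left(B \right)}} = \frac{1}{\frac{1}{38}} = 38$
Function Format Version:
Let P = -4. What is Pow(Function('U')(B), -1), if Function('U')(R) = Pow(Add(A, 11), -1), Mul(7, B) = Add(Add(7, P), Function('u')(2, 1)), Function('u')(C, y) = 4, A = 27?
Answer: 38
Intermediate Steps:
B = 1 (B = Mul(Rational(1, 7), Add(Add(7, -4), 4)) = Mul(Rational(1, 7), Add(3, 4)) = Mul(Rational(1, 7), 7) = 1)
Function('U')(R) = Rational(1, 38) (Function('U')(R) = Pow(Add(27, 11), -1) = Pow(38, -1) = Rational(1, 38))
Pow(Function('U')(B), -1) = Pow(Rational(1, 38), -1) = 38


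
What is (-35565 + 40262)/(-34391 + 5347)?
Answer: -4697/29044 ≈ -0.16172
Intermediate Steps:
(-35565 + 40262)/(-34391 + 5347) = 4697/(-29044) = 4697*(-1/29044) = -4697/29044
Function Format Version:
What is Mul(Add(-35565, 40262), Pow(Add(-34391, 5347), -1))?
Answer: Rational(-4697, 29044) ≈ -0.16172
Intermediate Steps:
Mul(Add(-35565, 40262), Pow(Add(-34391, 5347), -1)) = Mul(4697, Pow(-29044, -1)) = Mul(4697, Rational(-1, 29044)) = Rational(-4697, 29044)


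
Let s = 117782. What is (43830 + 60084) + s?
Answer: 221696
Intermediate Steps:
(43830 + 60084) + s = (43830 + 60084) + 117782 = 103914 + 117782 = 221696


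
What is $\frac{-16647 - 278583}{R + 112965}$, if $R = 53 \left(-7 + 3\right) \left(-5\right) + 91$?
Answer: $- \frac{147615}{57058} \approx -2.5871$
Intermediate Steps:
$R = 1151$ ($R = 53 \left(\left(-4\right) \left(-5\right)\right) + 91 = 53 \cdot 20 + 91 = 1060 + 91 = 1151$)
$\frac{-16647 - 278583}{R + 112965} = \frac{-16647 - 278583}{1151 + 112965} = - \frac{295230}{114116} = \left(-295230\right) \frac{1}{114116} = - \frac{147615}{57058}$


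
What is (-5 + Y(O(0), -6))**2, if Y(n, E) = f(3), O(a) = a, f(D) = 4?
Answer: 1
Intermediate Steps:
Y(n, E) = 4
(-5 + Y(O(0), -6))**2 = (-5 + 4)**2 = (-1)**2 = 1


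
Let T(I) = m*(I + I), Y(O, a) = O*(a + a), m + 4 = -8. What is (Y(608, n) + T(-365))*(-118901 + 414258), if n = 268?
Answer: 98840629336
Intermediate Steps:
m = -12 (m = -4 - 8 = -12)
Y(O, a) = 2*O*a (Y(O, a) = O*(2*a) = 2*O*a)
T(I) = -24*I (T(I) = -12*(I + I) = -24*I)
(Y(608, n) + T(-365))*(-118901 + 414258) = (2*608*268 - 24*(-365))*(-118901 + 414258) = (325888 + 8760)*295357 = 334648*295357 = 98840629336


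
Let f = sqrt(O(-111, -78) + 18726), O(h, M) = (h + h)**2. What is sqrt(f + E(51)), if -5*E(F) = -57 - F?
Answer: sqrt(540 + 25*sqrt(68010))/5 ≈ 16.804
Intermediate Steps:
E(F) = 57/5 + F/5 (E(F) = -(-57 - F)/5 = 57/5 + F/5)
O(h, M) = 4*h**2 (O(h, M) = (2*h)**2 = 4*h**2)
f = sqrt(68010) (f = sqrt(4*(-111)**2 + 18726) = sqrt(4*12321 + 18726) = sqrt(49284 + 18726) = sqrt(68010) ≈ 260.79)
sqrt(f + E(51)) = sqrt(sqrt(68010) + (57/5 + (1/5)*51)) = sqrt(sqrt(68010) + (57/5 + 51/5)) = sqrt(sqrt(68010) + 108/5) = sqrt(108/5 + sqrt(68010))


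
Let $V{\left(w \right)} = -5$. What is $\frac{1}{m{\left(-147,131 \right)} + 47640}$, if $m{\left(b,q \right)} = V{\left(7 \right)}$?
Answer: $\frac{1}{47635} \approx 2.0993 \cdot 10^{-5}$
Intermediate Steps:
$m{\left(b,q \right)} = -5$
$\frac{1}{m{\left(-147,131 \right)} + 47640} = \frac{1}{-5 + 47640} = \frac{1}{47635}$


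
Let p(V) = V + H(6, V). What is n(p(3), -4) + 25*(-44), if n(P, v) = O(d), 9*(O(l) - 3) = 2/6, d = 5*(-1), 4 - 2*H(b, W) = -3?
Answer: -29618/27 ≈ -1097.0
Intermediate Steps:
H(b, W) = 7/2 (H(b, W) = 2 - ½*(-3) = 2 + 3/2 = 7/2)
d = -5
p(V) = 7/2 + V (p(V) = V + 7/2 = 7/2 + V)
O(l) = 82/27 (O(l) = 3 + (2/6)/9 = 3 + (2*(⅙))/9 = 3 + (⅑)*(⅓) = 3 + 1/27 = 82/27)
n(P, v) = 82/27
n(p(3), -4) + 25*(-44) = 82/27 + 25*(-44) = 82/27 - 1100 = -29618/27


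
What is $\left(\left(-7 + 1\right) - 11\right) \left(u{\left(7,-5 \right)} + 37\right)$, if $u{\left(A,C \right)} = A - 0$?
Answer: $-748$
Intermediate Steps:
$u{\left(A,C \right)} = A$ ($u{\left(A,C \right)} = A + 0 = A$)
$\left(\left(-7 + 1\right) - 11\right) \left(u{\left(7,-5 \right)} + 37\right) = \left(\left(-7 + 1\right) - 11\right) \left(7 + 37\right) = \left(-6 - 11\right) 44 = \left(-17\right) 44 = -748$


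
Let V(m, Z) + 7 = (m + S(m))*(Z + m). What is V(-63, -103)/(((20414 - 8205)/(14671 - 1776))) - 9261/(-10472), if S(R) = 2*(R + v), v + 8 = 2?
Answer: 643541952787/18264664 ≈ 35234.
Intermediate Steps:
v = -6 (v = -8 + 2 = -6)
S(R) = -12 + 2*R (S(R) = 2*(R - 6) = 2*(-6 + R) = -12 + 2*R)
V(m, Z) = -7 + (-12 + 3*m)*(Z + m) (V(m, Z) = -7 + (m + (-12 + 2*m))*(Z + m) = -7 + (-12 + 3*m)*(Z + m))
V(-63, -103)/(((20414 - 8205)/(14671 - 1776))) - 9261/(-10472) = (-7 - 12*(-103) - 12*(-63) + 3*(-63)**2 + 3*(-103)*(-63))/(((20414 - 8205)/(14671 - 1776))) - 9261/(-10472) = (-7 + 1236 + 756 + 3*3969 + 19467)/((12209/12895)) - 9261*(-1/10472) = (-7 + 1236 + 756 + 11907 + 19467)/((12209*(1/12895))) + 1323/1496 = 33359/(12209/12895) + 1323/1496 = 33359*(12895/12209) + 1323/1496 = 430164305/12209 + 1323/1496 = 643541952787/18264664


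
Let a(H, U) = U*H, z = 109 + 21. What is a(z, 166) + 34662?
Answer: 56242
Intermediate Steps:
z = 130
a(H, U) = H*U
a(z, 166) + 34662 = 130*166 + 34662 = 21580 + 34662 = 56242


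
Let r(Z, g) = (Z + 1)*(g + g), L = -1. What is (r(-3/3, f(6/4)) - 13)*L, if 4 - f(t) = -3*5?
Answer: 13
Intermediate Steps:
f(t) = 19 (f(t) = 4 - (-3)*5 = 4 - 1*(-15) = 4 + 15 = 19)
r(Z, g) = 2*g*(1 + Z) (r(Z, g) = (1 + Z)*(2*g) = 2*g*(1 + Z))
(r(-3/3, f(6/4)) - 13)*L = (2*19*(1 - 3/3) - 13)*(-1) = (2*19*(1 - 3*1/3) - 13)*(-1) = (2*19*(1 - 1) - 13)*(-1) = (2*19*0 - 13)*(-1) = (0 - 13)*(-1) = -13*(-1) = 13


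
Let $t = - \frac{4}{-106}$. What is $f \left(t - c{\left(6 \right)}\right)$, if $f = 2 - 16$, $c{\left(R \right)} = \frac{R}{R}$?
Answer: $\frac{714}{53} \approx 13.472$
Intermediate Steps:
$t = \frac{2}{53}$ ($t = \left(-4\right) \left(- \frac{1}{106}\right) = \frac{2}{53} \approx 0.037736$)
$c{\left(R \right)} = 1$
$f = -14$
$f \left(t - c{\left(6 \right)}\right) = - 14 \left(\frac{2}{53} - 1\right) = \left(-14\right) \left(- \frac{51}{53}\right) = \frac{714}{53}$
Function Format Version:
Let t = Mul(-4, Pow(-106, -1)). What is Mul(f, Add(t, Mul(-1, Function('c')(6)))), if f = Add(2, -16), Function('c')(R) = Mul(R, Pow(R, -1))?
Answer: Rational(714, 53) ≈ 13.472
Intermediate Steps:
t = Rational(2, 53) (t = Mul(-4, Rational(-1, 106)) = Rational(2, 53) ≈ 0.037736)
Function('c')(R) = 1
f = -14
Mul(f, Add(t, Mul(-1, Function('c')(6)))) = Mul(-14, Add(Rational(2, 53), Mul(-1, 1))) = Mul(-14, Add(Rational(2, 53), -1)) = Mul(-14, Rational(-51, 53)) = Rational(714, 53)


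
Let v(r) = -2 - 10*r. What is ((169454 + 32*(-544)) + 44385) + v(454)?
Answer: 191889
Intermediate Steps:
((169454 + 32*(-544)) + 44385) + v(454) = ((169454 + 32*(-544)) + 44385) + (-2 - 10*454) = ((169454 - 17408) + 44385) + (-2 - 4540) = (152046 + 44385) - 4542 = 196431 - 4542 = 191889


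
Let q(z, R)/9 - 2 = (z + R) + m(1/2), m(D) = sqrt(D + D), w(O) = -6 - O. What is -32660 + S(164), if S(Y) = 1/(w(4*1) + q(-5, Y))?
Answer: -47291679/1448 ≈ -32660.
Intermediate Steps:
m(D) = sqrt(2)*sqrt(D) (m(D) = sqrt(2*D) = sqrt(2)*sqrt(D))
q(z, R) = 27 + 9*R + 9*z (q(z, R) = 18 + 9*((z + R) + sqrt(2)*sqrt(1/2)) = 18 + 9*((R + z) + sqrt(2)*sqrt(1/2)) = 18 + 9*((R + z) + sqrt(2)*(sqrt(2)/2)) = 18 + 9*((R + z) + 1) = 18 + 9*(1 + R + z) = 18 + (9 + 9*R + 9*z) = 27 + 9*R + 9*z)
S(Y) = 1/(-28 + 9*Y) (S(Y) = 1/((-6 - 4) + (27 + 9*Y + 9*(-5))) = 1/((-6 - 1*4) + (27 + 9*Y - 45)) = 1/((-6 - 4) + (-18 + 9*Y)) = 1/(-10 + (-18 + 9*Y)) = 1/(-28 + 9*Y))
-32660 + S(164) = -32660 + 1/(-28 + 9*164) = -32660 + 1/(-28 + 1476) = -32660 + 1/1448 = -47291679/1448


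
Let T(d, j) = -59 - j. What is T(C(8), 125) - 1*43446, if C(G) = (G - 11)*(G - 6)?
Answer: -43630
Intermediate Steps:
C(G) = (-11 + G)*(-6 + G)
T(C(8), 125) - 1*43446 = (-59 - 1*125) - 1*43446 = (-59 - 125) - 43446 = -184 - 43446 = -43630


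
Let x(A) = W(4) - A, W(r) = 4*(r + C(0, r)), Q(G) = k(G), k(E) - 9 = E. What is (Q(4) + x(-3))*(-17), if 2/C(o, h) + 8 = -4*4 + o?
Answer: -1615/3 ≈ -538.33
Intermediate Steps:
k(E) = 9 + E
C(o, h) = 2/(-24 + o) (C(o, h) = 2/(-8 + (-4*4 + o)) = 2/(-8 + (-16 + o)) = 2/(-24 + o))
Q(G) = 9 + G
W(r) = -⅓ + 4*r (W(r) = 4*(r + 2/(-24 + 0)) = 4*(r + 2/(-24)) = 4*(r + 2*(-1/24)) = 4*(r - 1/12) = 4*(-1/12 + r) = -⅓ + 4*r)
x(A) = 47/3 - A (x(A) = (-⅓ + 4*4) - A = (-⅓ + 16) - A = 47/3 - A)
(Q(4) + x(-3))*(-17) = ((9 + 4) + (47/3 - 1*(-3)))*(-17) = (13 + (47/3 + 3))*(-17) = (13 + 56/3)*(-17) = (95/3)*(-17) = -1615/3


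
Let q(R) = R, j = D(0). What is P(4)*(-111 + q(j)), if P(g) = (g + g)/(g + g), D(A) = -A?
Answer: -111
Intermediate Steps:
j = 0 (j = -1*0 = 0)
P(g) = 1 (P(g) = (2*g)/((2*g)) = (2*g)*(1/(2*g)) = 1)
P(4)*(-111 + q(j)) = 1*(-111 + 0) = 1*(-111) = -111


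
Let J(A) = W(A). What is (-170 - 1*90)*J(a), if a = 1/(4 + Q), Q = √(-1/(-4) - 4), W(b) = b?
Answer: -4160/79 + 520*I*√15/79 ≈ -52.658 + 25.493*I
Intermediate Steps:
Q = I*√15/2 (Q = √(-1*(-¼) - 4) = √(¼ - 4) = √(-15/4) = I*√15/2 ≈ 1.9365*I)
a = 1/(4 + I*√15/2) ≈ 0.20253 - 0.09805*I
J(A) = A
(-170 - 1*90)*J(a) = (-170 - 1*90)*(16/79 - 2*I*√15/79) = (-170 - 90)*(16/79 - 2*I*√15/79) = -260*(16/79 - 2*I*√15/79) = -4160/79 + 520*I*√15/79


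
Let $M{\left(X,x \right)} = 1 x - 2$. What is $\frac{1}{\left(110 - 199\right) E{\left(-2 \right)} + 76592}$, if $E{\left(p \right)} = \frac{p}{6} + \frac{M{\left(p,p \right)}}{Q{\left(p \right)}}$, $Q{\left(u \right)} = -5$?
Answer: $\frac{15}{1148257} \approx 1.3063 \cdot 10^{-5}$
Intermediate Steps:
$M{\left(X,x \right)} = -2 + x$ ($M{\left(X,x \right)} = x - 2 = -2 + x$)
$E{\left(p \right)} = \frac{2}{5} - \frac{p}{30}$ ($E{\left(p \right)} = \frac{p}{6} + \frac{-2 + p}{-5} = p \frac{1}{6} + \left(-2 + p\right) \left(- \frac{1}{5}\right) = \frac{p}{6} - \left(- \frac{2}{5} + \frac{p}{5}\right) = \frac{2}{5} - \frac{p}{30}$)
$\frac{1}{\left(110 - 199\right) E{\left(-2 \right)} + 76592} = \frac{1}{\left(110 - 199\right) \left(\frac{2}{5} - - \frac{1}{15}\right) + 76592} = \frac{1}{\left(110 - 199\right) \left(\frac{2}{5} + \frac{1}{15}\right) + 76592} = \frac{1}{\left(-89\right) \frac{7}{15} + 76592} = \frac{1}{- \frac{623}{15} + 76592} = \frac{1}{\frac{1148257}{15}} = \frac{15}{1148257}$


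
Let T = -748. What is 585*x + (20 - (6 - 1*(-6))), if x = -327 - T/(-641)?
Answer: -123052547/641 ≈ -1.9197e+5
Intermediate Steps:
x = -210355/641 (x = -327 - (-748)/(-641) = -327 - (-748)*(-1)/641 = -327 - 1*748/641 = -327 - 748/641 = -210355/641 ≈ -328.17)
585*x + (20 - (6 - 1*(-6))) = 585*(-210355/641) + (20 - (6 - 1*(-6))) = -123057675/641 + (20 - (6 + 6)) = -123057675/641 + (20 - 1*12) = -123057675/641 + (20 - 12) = -123057675/641 + 8 = -123052547/641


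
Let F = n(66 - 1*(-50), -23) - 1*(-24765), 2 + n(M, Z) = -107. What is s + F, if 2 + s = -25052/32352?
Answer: 199395289/8088 ≈ 24653.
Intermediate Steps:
n(M, Z) = -109 (n(M, Z) = -2 - 107 = -109)
s = -22439/8088 (s = -2 - 25052/32352 = -2 - 25052*1/32352 = -2 - 6263/8088 = -22439/8088 ≈ -2.7744)
F = 24656 (F = -109 - 1*(-24765) = -109 + 24765 = 24656)
s + F = -22439/8088 + 24656 = 199395289/8088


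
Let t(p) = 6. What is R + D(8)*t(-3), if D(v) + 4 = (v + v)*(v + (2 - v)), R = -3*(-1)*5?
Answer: 183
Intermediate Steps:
R = 15 (R = 3*5 = 15)
D(v) = -4 + 4*v (D(v) = -4 + (v + v)*(v + (2 - v)) = -4 + (2*v)*2 = -4 + 4*v)
R + D(8)*t(-3) = 15 + (-4 + 4*8)*6 = 15 + (-4 + 32)*6 = 15 + 28*6 = 15 + 168 = 183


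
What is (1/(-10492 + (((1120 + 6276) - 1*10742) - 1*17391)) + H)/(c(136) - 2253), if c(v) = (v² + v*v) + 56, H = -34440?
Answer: -1075526761/1086613055 ≈ -0.98980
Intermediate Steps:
c(v) = 56 + 2*v² (c(v) = (v² + v²) + 56 = 2*v² + 56 = 56 + 2*v²)
(1/(-10492 + (((1120 + 6276) - 1*10742) - 1*17391)) + H)/(c(136) - 2253) = (1/(-10492 + (((1120 + 6276) - 1*10742) - 1*17391)) - 34440)/((56 + 2*136²) - 2253) = (1/(-10492 + ((7396 - 10742) - 17391)) - 34440)/((56 + 2*18496) - 2253) = (1/(-10492 + (-3346 - 17391)) - 34440)/((56 + 36992) - 2253) = (1/(-10492 - 20737) - 34440)/(37048 - 2253) = (1/(-31229) - 34440)/34795 = (-1/31229 - 34440)*(1/34795) = -1075526761/31229*1/34795 = -1075526761/1086613055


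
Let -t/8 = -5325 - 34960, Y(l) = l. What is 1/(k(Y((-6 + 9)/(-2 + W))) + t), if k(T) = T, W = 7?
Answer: 5/1611403 ≈ 3.1029e-6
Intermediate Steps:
t = 322280 (t = -8*(-5325 - 34960) = -8*(-40285) = 322280)
1/(k(Y((-6 + 9)/(-2 + W))) + t) = 1/((-6 + 9)/(-2 + 7) + 322280) = 1/(3/5 + 322280) = 1/(3*(⅕) + 322280) = 1/(⅗ + 322280) = 1/(1611403/5) = 5/1611403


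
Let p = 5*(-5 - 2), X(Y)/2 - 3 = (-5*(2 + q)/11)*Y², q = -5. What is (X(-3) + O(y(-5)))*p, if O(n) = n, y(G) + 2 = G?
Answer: -9065/11 ≈ -824.09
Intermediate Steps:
y(G) = -2 + G
X(Y) = 6 + 30*Y²/11 (X(Y) = 6 + 2*((-5*(2 - 5)/11)*Y²) = 6 + 2*((-5*(-3)*(1/11))*Y²) = 6 + 2*((15*(1/11))*Y²) = 6 + 2*(15*Y²/11) = 6 + 30*Y²/11)
p = -35 (p = 5*(-7) = -35)
(X(-3) + O(y(-5)))*p = ((6 + (30/11)*(-3)²) + (-2 - 5))*(-35) = ((6 + (30/11)*9) - 7)*(-35) = ((6 + 270/11) - 7)*(-35) = (336/11 - 7)*(-35) = (259/11)*(-35) = -9065/11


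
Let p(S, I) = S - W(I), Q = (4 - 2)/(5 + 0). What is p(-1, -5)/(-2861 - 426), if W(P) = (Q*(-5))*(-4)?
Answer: 9/3287 ≈ 0.0027381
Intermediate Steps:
Q = 2/5 ≈ 0.40000
W(P) = 8 (W(P) = ((2/5)*(-5))*(-4) = -2*(-4) = 8)
p(S, I) = -8 + S (p(S, I) = S - 1*8 = S - 8 = -8 + S)
p(-1, -5)/(-2861 - 426) = (-8 - 1)/(-2861 - 426) = -9/(-3287) = -9*(-1/3287) = 9/3287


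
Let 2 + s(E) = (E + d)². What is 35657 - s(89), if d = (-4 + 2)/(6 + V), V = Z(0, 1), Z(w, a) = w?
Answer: 250175/9 ≈ 27797.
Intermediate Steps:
V = 0
d = -⅓ (d = (-4 + 2)/(6 + 0) = -2/6 = -2*⅙ = -⅓ ≈ -0.33333)
s(E) = -2 + (-⅓ + E)² (s(E) = -2 + (E - ⅓)² = -2 + (-⅓ + E)²)
35657 - s(89) = 35657 - (-2 + (-1 + 3*89)²/9) = 35657 - (-2 + (-1 + 267)²/9) = 35657 - (-2 + (⅑)*266²) = 35657 - (-2 + (⅑)*70756) = 35657 - (-2 + 70756/9) = 35657 - 1*70738/9 = 35657 - 70738/9 = 250175/9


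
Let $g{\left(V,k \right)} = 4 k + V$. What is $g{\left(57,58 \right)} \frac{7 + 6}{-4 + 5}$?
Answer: $3757$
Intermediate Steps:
$g{\left(V,k \right)} = V + 4 k$
$g{\left(57,58 \right)} \frac{7 + 6}{-4 + 5} = \left(57 + 4 \cdot 58\right) \frac{7 + 6}{-4 + 5} = \left(57 + 232\right) \frac{13}{1} = 289 \cdot 13 \cdot 1 = 289 \cdot 13 = 3757$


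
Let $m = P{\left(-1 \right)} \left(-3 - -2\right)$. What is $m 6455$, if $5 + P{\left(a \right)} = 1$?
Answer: $25820$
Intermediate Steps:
$P{\left(a \right)} = -4$ ($P{\left(a \right)} = -5 + 1 = -4$)
$m = 4$ ($m = - 4 \left(-3 - -2\right) = - 4 \left(-3 + \left(-1 + 3\right)\right) = - 4 \left(-3 + 2\right) = \left(-4\right) \left(-1\right) = 4$)
$m 6455 = 4 \cdot 6455 = 25820$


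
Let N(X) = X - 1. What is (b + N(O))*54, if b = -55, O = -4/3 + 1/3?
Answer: -3078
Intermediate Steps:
O = -1 (O = -4*⅓ + 1*(⅓) = -4/3 + ⅓ = -1)
N(X) = -1 + X
(b + N(O))*54 = (-55 + (-1 - 1))*54 = (-55 - 2)*54 = -57*54 = -3078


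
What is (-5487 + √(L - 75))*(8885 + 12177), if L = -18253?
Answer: -115567194 + 42124*I*√4582 ≈ -1.1557e+8 + 2.8514e+6*I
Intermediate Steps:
(-5487 + √(L - 75))*(8885 + 12177) = (-5487 + √(-18253 - 75))*(8885 + 12177) = (-5487 + √(-18328))*21062 = (-5487 + 2*I*√4582)*21062 = -115567194 + 42124*I*√4582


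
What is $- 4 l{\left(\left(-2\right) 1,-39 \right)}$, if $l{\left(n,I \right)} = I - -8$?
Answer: $124$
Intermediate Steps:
$l{\left(n,I \right)} = 8 + I$ ($l{\left(n,I \right)} = I + 8 = 8 + I$)
$- 4 l{\left(\left(-2\right) 1,-39 \right)} = - 4 \left(8 - 39\right) = \left(-4\right) \left(-31\right) = 124$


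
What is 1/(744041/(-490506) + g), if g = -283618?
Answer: -490506/139117074749 ≈ -3.5258e-6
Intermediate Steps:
1/(744041/(-490506) + g) = 1/(744041/(-490506) - 283618) = 1/(744041*(-1/490506) - 283618) = 1/(-744041/490506 - 283618) = 1/(-139117074749/490506) = -490506/139117074749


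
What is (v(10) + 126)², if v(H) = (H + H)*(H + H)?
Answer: 276676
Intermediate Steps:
v(H) = 4*H² (v(H) = (2*H)*(2*H) = 4*H²)
(v(10) + 126)² = (4*10² + 126)² = (4*100 + 126)² = (400 + 126)² = 526² = 276676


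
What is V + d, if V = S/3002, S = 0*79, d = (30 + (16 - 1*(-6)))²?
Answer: 2704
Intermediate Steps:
d = 2704 (d = (30 + (16 + 6))² = (30 + 22)² = 52² = 2704)
S = 0
V = 0 (V = 0/3002 = 0*(1/3002) = 0)
V + d = 0 + 2704 = 2704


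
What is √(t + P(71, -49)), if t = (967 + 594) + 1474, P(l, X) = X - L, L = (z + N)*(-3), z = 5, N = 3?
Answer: √3010 ≈ 54.863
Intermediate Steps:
L = -24 (L = (5 + 3)*(-3) = 8*(-3) = -24)
P(l, X) = 24 + X (P(l, X) = X - 1*(-24) = X + 24 = 24 + X)
t = 3035 (t = 1561 + 1474 = 3035)
√(t + P(71, -49)) = √(3035 + (24 - 49)) = √(3035 - 25) = √3010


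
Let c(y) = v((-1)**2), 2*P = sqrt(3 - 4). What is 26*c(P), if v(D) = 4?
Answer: 104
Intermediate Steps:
P = I/2 (P = sqrt(3 - 4)/2 = sqrt(-1)/2 = I/2 ≈ 0.5*I)
c(y) = 4
26*c(P) = 26*4 = 104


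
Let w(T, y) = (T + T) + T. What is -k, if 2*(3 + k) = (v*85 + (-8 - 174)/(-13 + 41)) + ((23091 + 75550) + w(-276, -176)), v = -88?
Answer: -180641/4 ≈ -45160.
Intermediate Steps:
w(T, y) = 3*T (w(T, y) = 2*T + T = 3*T)
k = 180641/4 (k = -3 + ((-88*85 + (-8 - 174)/(-13 + 41)) + ((23091 + 75550) + 3*(-276)))/2 = -3 + ((-7480 - 182/28) + (98641 - 828))/2 = -3 + ((-7480 - 182*1/28) + 97813)/2 = -3 + ((-7480 - 13/2) + 97813)/2 = -3 + (-14973/2 + 97813)/2 = -3 + (1/2)*(180653/2) = -3 + 180653/4 = 180641/4 ≈ 45160.)
-k = -1*180641/4 = -180641/4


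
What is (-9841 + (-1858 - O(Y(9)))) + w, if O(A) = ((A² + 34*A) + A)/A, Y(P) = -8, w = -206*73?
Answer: -26764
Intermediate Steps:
w = -15038
O(A) = (A² + 35*A)/A
(-9841 + (-1858 - O(Y(9)))) + w = (-9841 + (-1858 - (35 - 8))) - 15038 = (-9841 + (-1858 - 1*27)) - 15038 = (-9841 + (-1858 - 27)) - 15038 = (-9841 - 1885) - 15038 = -11726 - 15038 = -26764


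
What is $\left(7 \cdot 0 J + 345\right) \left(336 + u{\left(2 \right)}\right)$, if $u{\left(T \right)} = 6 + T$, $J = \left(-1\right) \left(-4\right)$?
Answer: $118680$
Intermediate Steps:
$J = 4$
$\left(7 \cdot 0 J + 345\right) \left(336 + u{\left(2 \right)}\right) = \left(7 \cdot 0 \cdot 4 + 345\right) \left(336 + \left(6 + 2\right)\right) = \left(0 \cdot 4 + 345\right) \left(336 + 8\right) = \left(0 + 345\right) 344 = 345 \cdot 344 = 118680$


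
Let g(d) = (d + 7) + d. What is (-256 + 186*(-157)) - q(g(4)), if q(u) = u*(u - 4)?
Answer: -29623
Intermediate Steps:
g(d) = 7 + 2*d (g(d) = (7 + d) + d = 7 + 2*d)
q(u) = u*(-4 + u)
(-256 + 186*(-157)) - q(g(4)) = (-256 + 186*(-157)) - (7 + 2*4)*(-4 + (7 + 2*4)) = (-256 - 29202) - (7 + 8)*(-4 + (7 + 8)) = -29458 - 15*(-4 + 15) = -29458 - 15*11 = -29458 - 1*165 = -29458 - 165 = -29623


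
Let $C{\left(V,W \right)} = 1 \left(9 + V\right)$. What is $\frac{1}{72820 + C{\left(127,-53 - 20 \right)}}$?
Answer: $\frac{1}{72956} \approx 1.3707 \cdot 10^{-5}$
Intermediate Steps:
$C{\left(V,W \right)} = 9 + V$
$\frac{1}{72820 + C{\left(127,-53 - 20 \right)}} = \frac{1}{72820 + \left(9 + 127\right)} = \frac{1}{72820 + 136} = \frac{1}{72956}$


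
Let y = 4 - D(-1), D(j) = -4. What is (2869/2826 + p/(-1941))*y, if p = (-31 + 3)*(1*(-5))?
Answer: 6897452/914211 ≈ 7.5447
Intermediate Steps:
p = 140 (p = -28*(-5) = 140)
y = 8 (y = 4 - 1*(-4) = 4 + 4 = 8)
(2869/2826 + p/(-1941))*y = (2869/2826 + 140/(-1941))*8 = (2869*(1/2826) + 140*(-1/1941))*8 = (2869/2826 - 140/1941)*8 = (1724363/1828422)*8 = 6897452/914211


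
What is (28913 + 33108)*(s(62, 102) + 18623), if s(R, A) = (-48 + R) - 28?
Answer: 1154148789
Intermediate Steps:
s(R, A) = -76 + R
(28913 + 33108)*(s(62, 102) + 18623) = (28913 + 33108)*((-76 + 62) + 18623) = 62021*(-14 + 18623) = 62021*18609 = 1154148789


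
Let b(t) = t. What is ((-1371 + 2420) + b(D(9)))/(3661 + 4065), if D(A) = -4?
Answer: 1045/7726 ≈ 0.13526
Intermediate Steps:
((-1371 + 2420) + b(D(9)))/(3661 + 4065) = ((-1371 + 2420) - 4)/(3661 + 4065) = (1049 - 4)/7726 = 1045*(1/7726) = 1045/7726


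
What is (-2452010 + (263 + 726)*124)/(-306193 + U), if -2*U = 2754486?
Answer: 1164687/841718 ≈ 1.3837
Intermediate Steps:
U = -1377243 (U = -½*2754486 = -1377243)
(-2452010 + (263 + 726)*124)/(-306193 + U) = (-2452010 + (263 + 726)*124)/(-306193 - 1377243) = (-2452010 + 989*124)/(-1683436) = (-2452010 + 122636)*(-1/1683436) = -2329374*(-1/1683436) = 1164687/841718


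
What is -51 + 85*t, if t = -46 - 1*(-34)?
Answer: -1071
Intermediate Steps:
t = -12 (t = -46 + 34 = -12)
-51 + 85*t = -51 + 85*(-12) = -51 - 1020 = -1071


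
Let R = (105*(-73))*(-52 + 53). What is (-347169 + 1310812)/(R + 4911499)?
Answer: 963643/4903834 ≈ 0.19651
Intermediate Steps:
R = -7665 (R = -7665*1 = -7665)
(-347169 + 1310812)/(R + 4911499) = (-347169 + 1310812)/(-7665 + 4911499) = 963643/4903834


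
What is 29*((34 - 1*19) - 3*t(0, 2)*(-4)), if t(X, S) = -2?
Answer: -261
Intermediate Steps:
29*((34 - 1*19) - 3*t(0, 2)*(-4)) = 29*((34 - 1*19) - 3*(-2)*(-4)) = 29*((34 - 19) + 6*(-4)) = 29*(15 - 24) = 29*(-9) = -261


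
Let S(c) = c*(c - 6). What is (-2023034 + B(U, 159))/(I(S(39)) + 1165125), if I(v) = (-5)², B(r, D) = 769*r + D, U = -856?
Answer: -2681139/1165150 ≈ -2.3011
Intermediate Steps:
S(c) = c*(-6 + c)
B(r, D) = D + 769*r
I(v) = 25
(-2023034 + B(U, 159))/(I(S(39)) + 1165125) = (-2023034 + (159 + 769*(-856)))/(25 + 1165125) = (-2023034 + (159 - 658264))/1165150 = (-2023034 - 658105)*(1/1165150) = -2681139*1/1165150 = -2681139/1165150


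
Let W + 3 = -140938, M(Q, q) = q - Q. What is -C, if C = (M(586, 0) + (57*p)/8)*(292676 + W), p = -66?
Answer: 641080375/4 ≈ 1.6027e+8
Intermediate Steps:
W = -140941 (W = -3 - 140938 = -140941)
C = -641080375/4 (C = ((0 - 1*586) + (57*(-66))/8)*(292676 - 140941) = ((0 - 586) - 3762*⅛)*151735 = (-586 - 1881/4)*151735 = -4225/4*151735 = -641080375/4 ≈ -1.6027e+8)
-C = -1*(-641080375/4) = 641080375/4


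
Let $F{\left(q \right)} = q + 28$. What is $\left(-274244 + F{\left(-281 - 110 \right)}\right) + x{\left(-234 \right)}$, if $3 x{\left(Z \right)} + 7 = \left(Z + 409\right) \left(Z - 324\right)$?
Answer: $- \frac{921478}{3} \approx -3.0716 \cdot 10^{5}$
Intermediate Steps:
$F{\left(q \right)} = 28 + q$
$x{\left(Z \right)} = - \frac{7}{3} + \frac{\left(-324 + Z\right) \left(409 + Z\right)}{3}$ ($x{\left(Z \right)} = - \frac{7}{3} + \frac{\left(Z + 409\right) \left(Z - 324\right)}{3} = - \frac{7}{3} + \frac{\left(409 + Z\right) \left(-324 + Z\right)}{3} = - \frac{7}{3} + \frac{\left(-324 + Z\right) \left(409 + Z\right)}{3}$)
$\left(-274244 + F{\left(-281 - 110 \right)}\right) + x{\left(-234 \right)} = \left(-274244 + \left(28 - 391\right)\right) + \left(- \frac{132523}{3} + \frac{\left(-234\right)^{2}}{3} + \frac{85}{3} \left(-234\right)\right) = \left(-274244 + \left(28 - 391\right)\right) - \frac{97657}{3} = \left(-274244 - 363\right) - \frac{97657}{3} = -274607 - \frac{97657}{3} = - \frac{921478}{3}$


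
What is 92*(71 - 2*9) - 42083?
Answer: -37207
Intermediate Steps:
92*(71 - 2*9) - 42083 = 92*(71 - 18) - 42083 = 92*53 - 42083 = 4876 - 42083 = -37207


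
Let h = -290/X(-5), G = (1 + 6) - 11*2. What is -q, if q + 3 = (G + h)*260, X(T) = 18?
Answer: 72827/9 ≈ 8091.9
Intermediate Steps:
G = -15 (G = 7 - 22 = -15)
h = -145/9 (h = -290/18 = -290*1/18 = -145/9 ≈ -16.111)
q = -72827/9 (q = -3 + (-15 - 145/9)*260 = -3 - 280/9*260 = -3 - 72800/9 = -72827/9 ≈ -8091.9)
-q = -1*(-72827/9) = 72827/9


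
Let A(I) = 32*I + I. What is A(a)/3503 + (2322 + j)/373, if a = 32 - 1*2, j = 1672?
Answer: 14360252/1306619 ≈ 10.990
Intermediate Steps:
a = 30 (a = 32 - 2 = 30)
A(I) = 33*I
A(a)/3503 + (2322 + j)/373 = (33*30)/3503 + (2322 + 1672)/373 = 990*(1/3503) + 3994*(1/373) = 990/3503 + 3994/373 = 14360252/1306619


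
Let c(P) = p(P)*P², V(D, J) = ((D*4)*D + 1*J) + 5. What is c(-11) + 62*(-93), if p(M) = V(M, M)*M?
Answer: -641984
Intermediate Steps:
V(D, J) = 5 + J + 4*D² (V(D, J) = ((4*D)*D + J) + 5 = (4*D² + J) + 5 = (J + 4*D²) + 5 = 5 + J + 4*D²)
p(M) = M*(5 + M + 4*M²) (p(M) = (5 + M + 4*M²)*M = M*(5 + M + 4*M²))
c(P) = P³*(5 + P + 4*P²) (c(P) = (P*(5 + P + 4*P²))*P² = P³*(5 + P + 4*P²))
c(-11) + 62*(-93) = (-11)³*(5 - 11 + 4*(-11)²) + 62*(-93) = -1331*(5 - 11 + 4*121) - 5766 = -1331*(5 - 11 + 484) - 5766 = -1331*478 - 5766 = -636218 - 5766 = -641984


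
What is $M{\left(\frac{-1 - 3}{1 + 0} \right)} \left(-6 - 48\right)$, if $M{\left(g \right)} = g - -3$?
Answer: $54$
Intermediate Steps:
$M{\left(g \right)} = 3 + g$ ($M{\left(g \right)} = g + 3 = 3 + g$)
$M{\left(\frac{-1 - 3}{1 + 0} \right)} \left(-6 - 48\right) = \left(3 + \frac{-1 - 3}{1 + 0}\right) \left(-6 - 48\right) = \left(3 - \frac{4}{1}\right) \left(-54\right) = \left(3 - 4\right) \left(-54\right) = \left(-1\right) \left(-54\right) = 54$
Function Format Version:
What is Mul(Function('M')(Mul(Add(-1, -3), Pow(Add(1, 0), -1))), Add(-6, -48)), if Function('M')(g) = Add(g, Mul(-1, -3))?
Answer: 54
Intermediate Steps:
Function('M')(g) = Add(3, g) (Function('M')(g) = Add(g, 3) = Add(3, g))
Mul(Function('M')(Mul(Add(-1, -3), Pow(Add(1, 0), -1))), Add(-6, -48)) = Mul(Add(3, Mul(Add(-1, -3), Pow(Add(1, 0), -1))), Add(-6, -48)) = Mul(Add(3, Mul(-4, Pow(1, -1))), -54) = Mul(Add(3, Mul(-4, 1)), -54) = Mul(Add(3, -4), -54) = Mul(-1, -54) = 54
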